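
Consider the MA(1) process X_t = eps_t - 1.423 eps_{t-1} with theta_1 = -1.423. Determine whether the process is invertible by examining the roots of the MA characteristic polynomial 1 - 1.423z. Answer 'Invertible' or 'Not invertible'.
\text{Not invertible}

The MA(q) characteristic polynomial is P(z) = 1 - 1.423z.
Invertibility requires all roots to lie outside the unit circle, i.e. |z| > 1 for every root.
This is linear in z: 1 + (-1.423) z = 0  =>  z = -1/(-1.423) = 0.702741,  |z| = 0.702741.
Moduli of all roots: 0.7027.
All moduli strictly greater than 1? No.
Verdict: Not invertible.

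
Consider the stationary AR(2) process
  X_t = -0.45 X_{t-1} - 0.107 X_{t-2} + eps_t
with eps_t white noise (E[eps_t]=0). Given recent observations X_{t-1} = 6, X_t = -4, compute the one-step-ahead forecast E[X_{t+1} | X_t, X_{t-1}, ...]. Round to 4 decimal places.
E[X_{t+1} \mid \mathcal F_t] = 1.1580

For an AR(p) model X_t = c + sum_i phi_i X_{t-i} + eps_t, the
one-step-ahead conditional mean is
  E[X_{t+1} | X_t, ...] = c + sum_i phi_i X_{t+1-i}.
Substitute known values:
  E[X_{t+1} | ...] = (-0.45) * (-4) + (-0.107) * (6)
                   = 1.1580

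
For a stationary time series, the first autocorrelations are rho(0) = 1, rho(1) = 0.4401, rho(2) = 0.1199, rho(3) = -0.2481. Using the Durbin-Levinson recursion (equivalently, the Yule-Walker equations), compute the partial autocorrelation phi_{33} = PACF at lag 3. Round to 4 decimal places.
\phi_{33} = -0.3320

The PACF at lag k is phi_{kk}, the last component of the solution
to the Yule-Walker system G_k phi = r_k where
  (G_k)_{ij} = rho(|i - j|), (r_k)_i = rho(i), i,j = 1..k.
Equivalently, Durbin-Levinson gives phi_{kk} iteratively:
  phi_{11} = rho(1)
  phi_{kk} = [rho(k) - sum_{j=1..k-1} phi_{k-1,j} rho(k-j)]
            / [1 - sum_{j=1..k-1} phi_{k-1,j} rho(j)],
  phi_{k,j} = phi_{k-1,j} - phi_{kk} phi_{k-1,k-j},  j = 1..k-1.
Step k = 1:
  phi_11 = rho(1) = 0.4401.
Step k = 2:
  phi_22 = [rho(2) - phi_11 rho(1)] / [1 - phi_11 rho(1)] = [0.1199 - (0.4401)(0.4401)] / [1 - (0.4401)(0.4401)]
         = -0.07378801 / 0.80631199 = -0.091513.
  Update: phi_21 = phi_11 - phi_22 phi_11 = 0.4401 - (-0.091513)(0.4401) = 0.480375.
Step k = 3:
  phi_33 = [rho(3) - phi_21 rho(2) - phi_22 rho(1)] / [1 - phi_21 rho(1) - phi_22 rho(2)]
    numerator   = -0.2481 - (0.480375)(0.1199) - (-0.091513)(0.4401) = -0.26542208
    denominator = 1 - (0.480375)(0.4401) - (-0.091513)(0.1199) = 0.79955943
  phi_33 = -0.26542208 / 0.79955943 = -0.332.
Therefore phi_{33} = -0.3320.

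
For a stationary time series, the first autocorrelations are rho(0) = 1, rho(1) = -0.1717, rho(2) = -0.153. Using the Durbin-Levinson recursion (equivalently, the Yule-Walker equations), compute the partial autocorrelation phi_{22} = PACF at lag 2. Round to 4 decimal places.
\phi_{22} = -0.1880

The PACF at lag k is phi_{kk}, the last component of the solution
to the Yule-Walker system G_k phi = r_k where
  (G_k)_{ij} = rho(|i - j|), (r_k)_i = rho(i), i,j = 1..k.
Equivalently, Durbin-Levinson gives phi_{kk} iteratively:
  phi_{11} = rho(1)
  phi_{kk} = [rho(k) - sum_{j=1..k-1} phi_{k-1,j} rho(k-j)]
            / [1 - sum_{j=1..k-1} phi_{k-1,j} rho(j)],
  phi_{k,j} = phi_{k-1,j} - phi_{kk} phi_{k-1,k-j},  j = 1..k-1.
Step k = 1:
  phi_11 = rho(1) = -0.1717.
Step k = 2:
  phi_22 = [rho(2) - phi_11 rho(1)] / [1 - phi_11 rho(1)] = [-0.153 - (-0.1717)(-0.1717)] / [1 - (-0.1717)(-0.1717)]
         = -0.18248089 / 0.97051911 = -0.188.
Therefore phi_{22} = -0.1880.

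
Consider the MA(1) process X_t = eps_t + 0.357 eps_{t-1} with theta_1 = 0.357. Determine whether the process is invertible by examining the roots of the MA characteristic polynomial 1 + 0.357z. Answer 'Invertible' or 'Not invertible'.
\text{Invertible}

The MA(q) characteristic polynomial is P(z) = 1 + 0.357z.
Invertibility requires all roots to lie outside the unit circle, i.e. |z| > 1 for every root.
This is linear in z: 1 + (0.357) z = 0  =>  z = -1/(0.357) = -2.80112,  |z| = 2.80112.
Moduli of all roots: 2.8011.
All moduli strictly greater than 1? Yes.
Verdict: Invertible.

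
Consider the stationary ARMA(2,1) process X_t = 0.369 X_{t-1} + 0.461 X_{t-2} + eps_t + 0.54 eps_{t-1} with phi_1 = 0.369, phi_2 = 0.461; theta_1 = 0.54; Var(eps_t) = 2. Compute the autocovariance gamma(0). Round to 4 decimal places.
\gamma(0) = 9.7082

Multiply the model equation by X_{t-k} and take expectations. With theta_0 = psi_0 = 1 and psi_j the MA(infinity) weights, this gives
  gamma(k) - sum_i phi_i gamma(k-i) = c_k,
  c_k = sigma^2 * sum_{j=k..q} theta_j psi_{j-k}   (c_k = 0 for k > q),
using gamma(-m) = gamma(m).
psi-weights needed (psi_j = theta_j + sum_i phi_i psi_{j-i}):
  psi_1 = theta_1 + phi_1 = 0.54 + (0.369) = 0.909
Right-hand sides:
  c_0 = sigma^2 (1 + theta_1 psi_1) = 2 * (1 + (0.54)(0.909)) = 2 * 1.49086 = 2.98172
  c_1 = sigma^2 theta_1 = 2 * (0.54) = 1.08
  c_2 = 0
Equations for k = 0, 1, 2 (AR order 2, c_2 = 0):
  (E0) gamma(0) = phi_1 gamma(1) + phi_2 gamma(2) + c_0
  (E1) gamma(1) = phi_1 gamma(0) + phi_2 gamma(1) + c_1
  (E2) gamma(2) = phi_1 gamma(1) + phi_2 gamma(0)
From (E1): gamma(1) = A gamma(0) + B with
  A = phi_1 / (1 - phi_2) = 0.369 / 0.539 = 0.684601,   B = c_1 / (1 - phi_2) = 1.08 / 0.539 = 2.003711.
Insert (E2) into (E0): gamma(0) (1 - phi_2^2) = phi_1 (1 + phi_2) gamma(1) + c_0.
  phi_1 (1 + phi_2) = (0.369)(1.461) = 0.539109,   1 - phi_2^2 = 0.787479.
Replace gamma(1) by A gamma(0) + B and collect gamma(0):
  gamma(0) [0.787479 - (0.539109)(0.684601)] = (0.539109)(2.003711) + 2.98172
  gamma(0) * 0.418404 = 4.061938
  gamma(0) = 4.061938 / 0.418404 = 9.708164.
Therefore gamma(0) = 9.7082 (to 4 decimal places).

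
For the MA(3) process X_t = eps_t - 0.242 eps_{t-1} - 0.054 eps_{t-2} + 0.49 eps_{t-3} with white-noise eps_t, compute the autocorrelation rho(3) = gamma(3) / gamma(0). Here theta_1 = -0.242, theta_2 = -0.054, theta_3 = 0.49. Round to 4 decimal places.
\rho(3) = 0.3765

For an MA(q) process with theta_0 = 1, the autocovariance is
  gamma(k) = sigma^2 * sum_{i=0..q-k} theta_i * theta_{i+k},
and rho(k) = gamma(k) / gamma(0). Sigma^2 cancels.
  numerator   = (1)*(0.49) = 0.49.
  denominator = (1)^2 + (-0.242)^2 + (-0.054)^2 + (0.49)^2 = 1.30158.
  rho(3) = 0.49 / 1.30158 = 0.3765.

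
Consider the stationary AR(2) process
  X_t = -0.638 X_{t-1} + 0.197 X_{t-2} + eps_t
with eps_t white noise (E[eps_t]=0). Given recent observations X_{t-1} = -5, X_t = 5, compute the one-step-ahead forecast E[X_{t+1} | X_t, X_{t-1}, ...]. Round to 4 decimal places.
E[X_{t+1} \mid \mathcal F_t] = -4.1750

For an AR(p) model X_t = c + sum_i phi_i X_{t-i} + eps_t, the
one-step-ahead conditional mean is
  E[X_{t+1} | X_t, ...] = c + sum_i phi_i X_{t+1-i}.
Substitute known values:
  E[X_{t+1} | ...] = (-0.638) * (5) + (0.197) * (-5)
                   = -4.1750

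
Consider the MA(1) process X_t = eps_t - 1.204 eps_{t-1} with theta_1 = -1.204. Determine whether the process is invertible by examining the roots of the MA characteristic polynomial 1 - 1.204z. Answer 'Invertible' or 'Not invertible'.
\text{Not invertible}

The MA(q) characteristic polynomial is P(z) = 1 - 1.204z.
Invertibility requires all roots to lie outside the unit circle, i.e. |z| > 1 for every root.
This is linear in z: 1 + (-1.204) z = 0  =>  z = -1/(-1.204) = 0.830565,  |z| = 0.830565.
Moduli of all roots: 0.8306.
All moduli strictly greater than 1? No.
Verdict: Not invertible.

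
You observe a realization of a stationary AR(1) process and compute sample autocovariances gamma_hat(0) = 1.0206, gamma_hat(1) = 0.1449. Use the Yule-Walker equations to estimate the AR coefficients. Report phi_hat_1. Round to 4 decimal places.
\hat\phi_{1} = 0.1420

The Yule-Walker equations for an AR(p) process read, in matrix form,
  Gamma_p phi = r_p,   with   (Gamma_p)_{ij} = gamma(|i - j|),
                       (r_p)_i = gamma(i),   i,j = 1..p.
Substitute the sample gammas (Toeplitz matrix and right-hand side of size 1):
  Gamma_p = [[1.0206]]
  r_p     = [0.1449]
With p = 1 this is the single equation gamma(0) phi_1 = gamma(1):
  phi_hat_1 = gamma(1) / gamma(0) = 0.1449 / 1.0206 = 0.1420.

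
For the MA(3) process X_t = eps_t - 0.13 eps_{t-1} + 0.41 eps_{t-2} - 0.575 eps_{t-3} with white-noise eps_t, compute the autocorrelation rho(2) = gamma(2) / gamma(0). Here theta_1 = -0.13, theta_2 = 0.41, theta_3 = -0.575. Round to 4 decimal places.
\rho(2) = 0.3198

For an MA(q) process with theta_0 = 1, the autocovariance is
  gamma(k) = sigma^2 * sum_{i=0..q-k} theta_i * theta_{i+k},
and rho(k) = gamma(k) / gamma(0). Sigma^2 cancels.
  numerator   = (1)*(0.41) + (-0.13)*(-0.575) = 0.48475.
  denominator = (1)^2 + (-0.13)^2 + (0.41)^2 + (-0.575)^2 = 1.515625.
  rho(2) = 0.48475 / 1.515625 = 0.3198.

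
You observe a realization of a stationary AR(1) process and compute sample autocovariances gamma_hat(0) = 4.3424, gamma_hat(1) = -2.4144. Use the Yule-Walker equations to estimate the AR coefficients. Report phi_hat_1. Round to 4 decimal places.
\hat\phi_{1} = -0.5560

The Yule-Walker equations for an AR(p) process read, in matrix form,
  Gamma_p phi = r_p,   with   (Gamma_p)_{ij} = gamma(|i - j|),
                       (r_p)_i = gamma(i),   i,j = 1..p.
Substitute the sample gammas (Toeplitz matrix and right-hand side of size 1):
  Gamma_p = [[4.3424]]
  r_p     = [-2.4144]
With p = 1 this is the single equation gamma(0) phi_1 = gamma(1):
  phi_hat_1 = gamma(1) / gamma(0) = -2.4144 / 4.3424 = -0.5560.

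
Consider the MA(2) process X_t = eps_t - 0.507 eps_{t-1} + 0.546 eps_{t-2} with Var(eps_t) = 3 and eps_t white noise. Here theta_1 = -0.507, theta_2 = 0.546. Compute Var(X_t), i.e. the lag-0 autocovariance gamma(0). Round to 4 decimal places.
\gamma(0) = 4.6655

For an MA(q) process X_t = eps_t + sum_i theta_i eps_{t-i} with
Var(eps_t) = sigma^2, the variance is
  gamma(0) = sigma^2 * (1 + sum_i theta_i^2).
  sum_i theta_i^2 = (-0.507)^2 + (0.546)^2 = 0.257049 + 0.298116 = 0.555165.
  gamma(0) = 3 * (1 + 0.555165) = 3 * 1.555165 = 4.665495, which rounds to 4.6655.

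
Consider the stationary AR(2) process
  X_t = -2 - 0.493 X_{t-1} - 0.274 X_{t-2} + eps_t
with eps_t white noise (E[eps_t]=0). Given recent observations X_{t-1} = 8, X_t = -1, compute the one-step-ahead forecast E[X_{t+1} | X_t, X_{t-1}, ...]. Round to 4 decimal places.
E[X_{t+1} \mid \mathcal F_t] = -3.6990

For an AR(p) model X_t = c + sum_i phi_i X_{t-i} + eps_t, the
one-step-ahead conditional mean is
  E[X_{t+1} | X_t, ...] = c + sum_i phi_i X_{t+1-i}.
Substitute known values:
  E[X_{t+1} | ...] = -2 + (-0.493) * (-1) + (-0.274) * (8)
                   = -3.6990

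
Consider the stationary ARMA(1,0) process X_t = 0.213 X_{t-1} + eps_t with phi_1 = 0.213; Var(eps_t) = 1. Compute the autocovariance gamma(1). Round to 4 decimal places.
\gamma(1) = 0.2231

Multiply the model equation by X_{t-k} and take expectations. With theta_0 = psi_0 = 1 and psi_j the MA(infinity) weights, this gives
  gamma(k) - sum_i phi_i gamma(k-i) = c_k,
  c_k = sigma^2 * sum_{j=k..q} theta_j psi_{j-k}   (c_k = 0 for k > q),
using gamma(-m) = gamma(m).
Pure AR (q = 0): c_0 = sigma^2 = 1, c_k = 0 for k >= 1.
Equations for k = 0 and k = 1 (AR order 1):
  gamma(0) = phi_1 gamma(1) + c_0
  gamma(1) = phi_1 gamma(0) + c_1
Substituting the second into the first: gamma(0) (1 - phi_1^2) = c_0 + phi_1 c_1, so
  gamma(0) = c_0 / (1 - phi_1^2) = 1 / (1 - (0.213)^2) = 1 / 0.954631 = 1.047525.
  gamma(1) = phi_1 gamma(0) = (0.213)(1.047525) = 0.223123.
Therefore gamma(1) = 0.2231 (to 4 decimal places).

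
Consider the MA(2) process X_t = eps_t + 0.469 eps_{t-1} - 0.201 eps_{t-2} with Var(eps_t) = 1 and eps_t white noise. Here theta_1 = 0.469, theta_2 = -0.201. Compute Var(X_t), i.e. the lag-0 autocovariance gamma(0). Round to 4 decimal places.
\gamma(0) = 1.2604

For an MA(q) process X_t = eps_t + sum_i theta_i eps_{t-i} with
Var(eps_t) = sigma^2, the variance is
  gamma(0) = sigma^2 * (1 + sum_i theta_i^2).
  sum_i theta_i^2 = (0.469)^2 + (-0.201)^2 = 0.219961 + 0.040401 = 0.260362.
  gamma(0) = 1 * (1 + 0.260362) = 1 * 1.260362 = 1.260362, which rounds to 1.2604.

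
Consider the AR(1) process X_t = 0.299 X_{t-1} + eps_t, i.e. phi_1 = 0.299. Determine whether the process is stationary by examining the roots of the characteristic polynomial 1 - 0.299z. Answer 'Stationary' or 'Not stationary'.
\text{Stationary}

The AR(p) characteristic polynomial is P(z) = 1 - 0.299z.
Stationarity requires all roots to lie outside the unit circle, i.e. |z| > 1 for every root.
This is linear in z: 1 + (-0.299) z = 0  =>  z = -1/(-0.299) = 3.344482,  |z| = 3.344482.
Moduli of all roots: 3.3445.
All moduli strictly greater than 1? Yes.
Verdict: Stationary.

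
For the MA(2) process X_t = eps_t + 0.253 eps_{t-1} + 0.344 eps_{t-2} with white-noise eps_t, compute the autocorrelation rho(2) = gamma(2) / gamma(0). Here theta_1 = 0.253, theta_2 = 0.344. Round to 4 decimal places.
\rho(2) = 0.2909

For an MA(q) process with theta_0 = 1, the autocovariance is
  gamma(k) = sigma^2 * sum_{i=0..q-k} theta_i * theta_{i+k},
and rho(k) = gamma(k) / gamma(0). Sigma^2 cancels.
  numerator   = (1)*(0.344) = 0.344.
  denominator = (1)^2 + (0.253)^2 + (0.344)^2 = 1.182345.
  rho(2) = 0.344 / 1.182345 = 0.2909.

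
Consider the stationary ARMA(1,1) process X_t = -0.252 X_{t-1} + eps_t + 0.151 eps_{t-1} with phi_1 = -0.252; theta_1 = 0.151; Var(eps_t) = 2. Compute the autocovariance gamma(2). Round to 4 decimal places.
\gamma(2) = 0.0523

Multiply the model equation by X_{t-k} and take expectations. With theta_0 = psi_0 = 1 and psi_j the MA(infinity) weights, this gives
  gamma(k) - sum_i phi_i gamma(k-i) = c_k,
  c_k = sigma^2 * sum_{j=k..q} theta_j psi_{j-k}   (c_k = 0 for k > q),
using gamma(-m) = gamma(m).
psi-weights needed (psi_j = theta_j + sum_i phi_i psi_{j-i}):
  psi_1 = theta_1 + phi_1 = 0.151 + (-0.252) = -0.101
Right-hand sides:
  c_0 = sigma^2 (1 + theta_1 psi_1) = 2 * (1 + (0.151)(-0.101)) = 2 * 0.984749 = 1.969498
  c_1 = sigma^2 theta_1 = 2 * (0.151) = 0.302
  c_2 = 0
Equations for k = 0 and k = 1 (AR order 1):
  gamma(0) = phi_1 gamma(1) + c_0
  gamma(1) = phi_1 gamma(0) + c_1
Substituting the second into the first: gamma(0) (1 - phi_1^2) = c_0 + phi_1 c_1, so
  gamma(0) = (c_0 + phi_1 c_1) / (1 - phi_1^2) = (1.969498 + (-0.252)(0.302)) / (1 - (-0.252)^2) = 1.893394 / 0.936496 = 2.021785.
  gamma(1) = phi_1 gamma(0) + c_1 = (-0.252)(2.021785) + (0.302) = -0.20749.
For k = 2 (> q): gamma(2) = phi_1 gamma(1) = (-0.252)(-0.20749) = 0.052287.
Therefore gamma(2) = 0.0523 (to 4 decimal places).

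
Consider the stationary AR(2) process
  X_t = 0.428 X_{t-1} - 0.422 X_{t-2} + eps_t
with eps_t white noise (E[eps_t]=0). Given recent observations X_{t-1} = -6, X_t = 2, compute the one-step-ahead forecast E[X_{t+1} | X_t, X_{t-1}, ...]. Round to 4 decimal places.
E[X_{t+1} \mid \mathcal F_t] = 3.3880

For an AR(p) model X_t = c + sum_i phi_i X_{t-i} + eps_t, the
one-step-ahead conditional mean is
  E[X_{t+1} | X_t, ...] = c + sum_i phi_i X_{t+1-i}.
Substitute known values:
  E[X_{t+1} | ...] = (0.428) * (2) + (-0.422) * (-6)
                   = 3.3880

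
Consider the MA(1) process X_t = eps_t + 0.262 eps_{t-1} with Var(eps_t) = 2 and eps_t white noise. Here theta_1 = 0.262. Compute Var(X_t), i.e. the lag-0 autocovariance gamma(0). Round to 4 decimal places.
\gamma(0) = 2.1373

For an MA(q) process X_t = eps_t + sum_i theta_i eps_{t-i} with
Var(eps_t) = sigma^2, the variance is
  gamma(0) = sigma^2 * (1 + sum_i theta_i^2).
  sum_i theta_i^2 = (0.262)^2 = 0.068644.
  gamma(0) = 2 * (1 + 0.068644) = 2 * 1.068644 = 2.137288, which rounds to 2.1373.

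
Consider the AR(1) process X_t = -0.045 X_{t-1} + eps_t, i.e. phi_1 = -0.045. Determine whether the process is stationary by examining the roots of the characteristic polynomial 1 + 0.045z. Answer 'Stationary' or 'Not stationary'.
\text{Stationary}

The AR(p) characteristic polynomial is P(z) = 1 + 0.045z.
Stationarity requires all roots to lie outside the unit circle, i.e. |z| > 1 for every root.
This is linear in z: 1 + (0.045) z = 0  =>  z = -1/(0.045) = -22.222222,  |z| = 22.222222.
Moduli of all roots: 22.2222.
All moduli strictly greater than 1? Yes.
Verdict: Stationary.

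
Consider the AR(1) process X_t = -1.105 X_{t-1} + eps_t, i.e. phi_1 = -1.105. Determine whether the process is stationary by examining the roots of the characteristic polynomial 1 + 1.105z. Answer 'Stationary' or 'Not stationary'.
\text{Not stationary}

The AR(p) characteristic polynomial is P(z) = 1 + 1.105z.
Stationarity requires all roots to lie outside the unit circle, i.e. |z| > 1 for every root.
This is linear in z: 1 + (1.105) z = 0  =>  z = -1/(1.105) = -0.904977,  |z| = 0.904977.
Moduli of all roots: 0.9050.
All moduli strictly greater than 1? No.
Verdict: Not stationary.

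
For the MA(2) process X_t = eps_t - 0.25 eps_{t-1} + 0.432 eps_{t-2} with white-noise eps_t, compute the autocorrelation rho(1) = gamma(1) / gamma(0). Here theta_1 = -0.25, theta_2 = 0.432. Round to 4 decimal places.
\rho(1) = -0.2866

For an MA(q) process with theta_0 = 1, the autocovariance is
  gamma(k) = sigma^2 * sum_{i=0..q-k} theta_i * theta_{i+k},
and rho(k) = gamma(k) / gamma(0). Sigma^2 cancels.
  numerator   = (1)*(-0.25) + (-0.25)*(0.432) = -0.358.
  denominator = (1)^2 + (-0.25)^2 + (0.432)^2 = 1.249124.
  rho(1) = -0.358 / 1.249124 = -0.2866.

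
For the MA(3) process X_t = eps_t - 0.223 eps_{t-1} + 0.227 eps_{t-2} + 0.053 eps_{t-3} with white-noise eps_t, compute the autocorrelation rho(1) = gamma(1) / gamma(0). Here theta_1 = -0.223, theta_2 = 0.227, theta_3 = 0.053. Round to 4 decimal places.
\rho(1) = -0.2369

For an MA(q) process with theta_0 = 1, the autocovariance is
  gamma(k) = sigma^2 * sum_{i=0..q-k} theta_i * theta_{i+k},
and rho(k) = gamma(k) / gamma(0). Sigma^2 cancels.
  numerator   = (1)*(-0.223) + (-0.223)*(0.227) + (0.227)*(0.053) = -0.26159.
  denominator = (1)^2 + (-0.223)^2 + (0.227)^2 + (0.053)^2 = 1.104067.
  rho(1) = -0.26159 / 1.104067 = -0.2369.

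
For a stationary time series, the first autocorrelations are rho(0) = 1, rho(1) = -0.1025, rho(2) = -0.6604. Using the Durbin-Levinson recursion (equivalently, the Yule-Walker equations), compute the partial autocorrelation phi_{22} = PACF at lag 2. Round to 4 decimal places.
\phi_{22} = -0.6780

The PACF at lag k is phi_{kk}, the last component of the solution
to the Yule-Walker system G_k phi = r_k where
  (G_k)_{ij} = rho(|i - j|), (r_k)_i = rho(i), i,j = 1..k.
Equivalently, Durbin-Levinson gives phi_{kk} iteratively:
  phi_{11} = rho(1)
  phi_{kk} = [rho(k) - sum_{j=1..k-1} phi_{k-1,j} rho(k-j)]
            / [1 - sum_{j=1..k-1} phi_{k-1,j} rho(j)],
  phi_{k,j} = phi_{k-1,j} - phi_{kk} phi_{k-1,k-j},  j = 1..k-1.
Step k = 1:
  phi_11 = rho(1) = -0.1025.
Step k = 2:
  phi_22 = [rho(2) - phi_11 rho(1)] / [1 - phi_11 rho(1)] = [-0.6604 - (-0.1025)(-0.1025)] / [1 - (-0.1025)(-0.1025)]
         = -0.67090625 / 0.98949375 = -0.678.
Therefore phi_{22} = -0.6780.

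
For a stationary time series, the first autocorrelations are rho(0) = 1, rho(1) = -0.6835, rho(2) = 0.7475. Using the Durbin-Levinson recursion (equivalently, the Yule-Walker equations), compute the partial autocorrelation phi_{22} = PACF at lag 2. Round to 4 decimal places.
\phi_{22} = 0.5261

The PACF at lag k is phi_{kk}, the last component of the solution
to the Yule-Walker system G_k phi = r_k where
  (G_k)_{ij} = rho(|i - j|), (r_k)_i = rho(i), i,j = 1..k.
Equivalently, Durbin-Levinson gives phi_{kk} iteratively:
  phi_{11} = rho(1)
  phi_{kk} = [rho(k) - sum_{j=1..k-1} phi_{k-1,j} rho(k-j)]
            / [1 - sum_{j=1..k-1} phi_{k-1,j} rho(j)],
  phi_{k,j} = phi_{k-1,j} - phi_{kk} phi_{k-1,k-j},  j = 1..k-1.
Step k = 1:
  phi_11 = rho(1) = -0.6835.
Step k = 2:
  phi_22 = [rho(2) - phi_11 rho(1)] / [1 - phi_11 rho(1)] = [0.7475 - (-0.6835)(-0.6835)] / [1 - (-0.6835)(-0.6835)]
         = 0.28032775 / 0.53282775 = 0.5261.
Therefore phi_{22} = 0.5261.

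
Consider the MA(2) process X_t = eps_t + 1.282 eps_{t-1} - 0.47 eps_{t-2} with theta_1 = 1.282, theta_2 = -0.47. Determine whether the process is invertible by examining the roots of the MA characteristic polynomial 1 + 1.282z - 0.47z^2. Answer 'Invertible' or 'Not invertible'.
\text{Not invertible}

The MA(q) characteristic polynomial is P(z) = 1 + 1.282z - 0.47z^2.
Invertibility requires all roots to lie outside the unit circle, i.e. |z| > 1 for every root.
Set 1 + (1.282) z + (-0.47) z^2 = 0, i.e. a z^2 + b z + c = 0 with a = -0.47, b = 1.282, c = 1.
Discriminant D = b^2 - 4ac = (1.282)^2 - 4*(-0.47)*1 = 1.643524 - (-1.88) = 3.523524.
D >= 0, so the roots are real: z = (-b +/- sqrt(D)) / (2a) = (-1.282 +/- 1.877105) / (-0.94).
  z_1 = (-1.282 + 1.877105) / (-0.94) = -0.6331,   |z_1| = 0.6331.
  z_2 = (-1.282 - 1.877105) / (-0.94) = 3.3608,   |z_2| = 3.3608.
Moduli of all roots: 0.6331, 3.3608.
All moduli strictly greater than 1? No.
Verdict: Not invertible.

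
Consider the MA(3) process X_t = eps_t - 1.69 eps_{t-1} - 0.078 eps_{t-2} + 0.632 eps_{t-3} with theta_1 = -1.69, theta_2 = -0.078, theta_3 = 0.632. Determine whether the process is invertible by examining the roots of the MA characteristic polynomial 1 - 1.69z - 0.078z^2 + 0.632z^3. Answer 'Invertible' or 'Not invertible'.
\text{Not invertible}

The MA(q) characteristic polynomial is P(z) = 1 - 1.69z - 0.078z^2 + 0.632z^3.
Invertibility requires all roots to lie outside the unit circle, i.e. |z| > 1 for every root.
Degree 3: look for a simple real root z0 first, then factor out (1 - z/z0) and solve the remaining quadratic.
Testing z0 = 1.25: P(1.25) = 1 + (-1.69)(1.25) + (-0.078)(1.25)^2 + (0.632)(1.25)^3
  = 1 + (-2.1125) + (-0.121875) + (1.234375) = 0.  So z_0 = 1.25 is a root, |z_0| = 1.25.
Divide out the factor (1 - 0.8 z) = (1 - z/z0) (since 1/z0 = 0.8):
  P(z) = (1 - 0.8 z)(1 + (-0.89) z + (-0.79) z^2)
  [check: z-coef -0.89 - (0.8) = -1.69; z^2-coef -0.79 - (0.8)(-0.89) = -0.078; z^3-coef -(0.8)(-0.79) = 0.632.]
Remaining roots from the quadratic factor 1 + (-0.89) z + (-0.79) z^2:
  Set 1 + (-0.89) z + (-0.79) z^2 = 0, i.e. a z^2 + b z + c = 0 with a = -0.79, b = -0.89, c = 1.
  Discriminant D = b^2 - 4ac = (-0.89)^2 - 4*(-0.79)*1 = 0.7921 - (-3.16) = 3.9521.
  D >= 0, so the roots are real: z = (-b +/- sqrt(D)) / (2a) = (0.89 +/- 1.987989) / (-1.58).
    z_1 = (0.89 + 1.987989) / (-1.58) = -1.8215,   |z_1| = 1.8215.
    z_2 = (0.89 - 1.987989) / (-1.58) = 0.6949,   |z_2| = 0.6949.
Moduli of all roots: 1.2500, 1.8215, 0.6949.
All moduli strictly greater than 1? No.
Verdict: Not invertible.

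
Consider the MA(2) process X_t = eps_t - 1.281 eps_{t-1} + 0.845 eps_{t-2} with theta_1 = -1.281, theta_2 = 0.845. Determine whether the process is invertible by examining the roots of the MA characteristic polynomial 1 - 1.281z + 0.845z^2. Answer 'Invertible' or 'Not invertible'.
\text{Invertible}

The MA(q) characteristic polynomial is P(z) = 1 - 1.281z + 0.845z^2.
Invertibility requires all roots to lie outside the unit circle, i.e. |z| > 1 for every root.
Set 1 + (-1.281) z + (0.845) z^2 = 0, i.e. a z^2 + b z + c = 0 with a = 0.845, b = -1.281, c = 1.
Discriminant D = b^2 - 4ac = (-1.281)^2 - 4*(0.845)*1 = 1.640961 - (3.38) = -1.739039.
D < 0, so the roots are the complex-conjugate pair z = (-b +/- i sqrt(-D)) / (2a) = 0.758 +/- 0.7803i.
For a conjugate pair |z|^2 = z * conj(z) = (product of roots) = c/a = 1/(0.845) = 1.183432, so |z| = sqrt(1.183432) = 1.0879 for both roots.
Moduli of all roots: 1.0879, 1.0879.
All moduli strictly greater than 1? Yes.
Verdict: Invertible.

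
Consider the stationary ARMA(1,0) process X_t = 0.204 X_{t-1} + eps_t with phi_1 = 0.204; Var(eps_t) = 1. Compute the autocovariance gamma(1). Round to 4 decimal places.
\gamma(1) = 0.2129

Multiply the model equation by X_{t-k} and take expectations. With theta_0 = psi_0 = 1 and psi_j the MA(infinity) weights, this gives
  gamma(k) - sum_i phi_i gamma(k-i) = c_k,
  c_k = sigma^2 * sum_{j=k..q} theta_j psi_{j-k}   (c_k = 0 for k > q),
using gamma(-m) = gamma(m).
Pure AR (q = 0): c_0 = sigma^2 = 1, c_k = 0 for k >= 1.
Equations for k = 0 and k = 1 (AR order 1):
  gamma(0) = phi_1 gamma(1) + c_0
  gamma(1) = phi_1 gamma(0) + c_1
Substituting the second into the first: gamma(0) (1 - phi_1^2) = c_0 + phi_1 c_1, so
  gamma(0) = c_0 / (1 - phi_1^2) = 1 / (1 - (0.204)^2) = 1 / 0.958384 = 1.043423.
  gamma(1) = phi_1 gamma(0) = (0.204)(1.043423) = 0.212858.
Therefore gamma(1) = 0.2129 (to 4 decimal places).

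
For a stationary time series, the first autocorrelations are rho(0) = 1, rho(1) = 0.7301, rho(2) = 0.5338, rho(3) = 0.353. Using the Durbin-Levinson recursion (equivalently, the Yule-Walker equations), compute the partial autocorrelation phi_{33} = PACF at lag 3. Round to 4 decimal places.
\phi_{33} = -0.0798

The PACF at lag k is phi_{kk}, the last component of the solution
to the Yule-Walker system G_k phi = r_k where
  (G_k)_{ij} = rho(|i - j|), (r_k)_i = rho(i), i,j = 1..k.
Equivalently, Durbin-Levinson gives phi_{kk} iteratively:
  phi_{11} = rho(1)
  phi_{kk} = [rho(k) - sum_{j=1..k-1} phi_{k-1,j} rho(k-j)]
            / [1 - sum_{j=1..k-1} phi_{k-1,j} rho(j)],
  phi_{k,j} = phi_{k-1,j} - phi_{kk} phi_{k-1,k-j},  j = 1..k-1.
Step k = 1:
  phi_11 = rho(1) = 0.7301.
Step k = 2:
  phi_22 = [rho(2) - phi_11 rho(1)] / [1 - phi_11 rho(1)] = [0.5338 - (0.7301)(0.7301)] / [1 - (0.7301)(0.7301)]
         = 0.00075399 / 0.46695399 = 0.001615.
  Update: phi_21 = phi_11 - phi_22 phi_11 = 0.7301 - (0.001615)(0.7301) = 0.728921.
Step k = 3:
  phi_33 = [rho(3) - phi_21 rho(2) - phi_22 rho(1)] / [1 - phi_21 rho(1) - phi_22 rho(2)]
    numerator   = 0.353 - (0.728921)(0.5338) - (0.001615)(0.7301) = -0.03727698
    denominator = 1 - (0.728921)(0.7301) - (0.001615)(0.5338) = 0.46695277
  phi_33 = -0.03727698 / 0.46695277 = -0.0798.
Therefore phi_{33} = -0.0798.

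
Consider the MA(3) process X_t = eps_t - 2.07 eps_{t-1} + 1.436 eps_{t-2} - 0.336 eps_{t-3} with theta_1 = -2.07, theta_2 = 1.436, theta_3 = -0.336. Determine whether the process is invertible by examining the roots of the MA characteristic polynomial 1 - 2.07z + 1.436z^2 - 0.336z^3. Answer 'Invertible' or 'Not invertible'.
\text{Invertible}

The MA(q) characteristic polynomial is P(z) = 1 - 2.07z + 1.436z^2 - 0.336z^3.
Invertibility requires all roots to lie outside the unit circle, i.e. |z| > 1 for every root.
Degree 3: look for a simple real root z0 first, then factor out (1 - z/z0) and solve the remaining quadratic.
Testing z0 = 1.25: P(1.25) = 1 + (-2.07)(1.25) + (1.436)(1.25)^2 + (-0.336)(1.25)^3
  = 1 + (-2.5875) + (2.24375) + (-0.65625) = 0.  So z_0 = 1.25 is a root, |z_0| = 1.25.
Divide out the factor (1 - 0.8 z) = (1 - z/z0) (since 1/z0 = 0.8):
  P(z) = (1 - 0.8 z)(1 + (-1.27) z + (0.42) z^2)
  [check: z-coef -1.27 - (0.8) = -2.07; z^2-coef 0.42 - (0.8)(-1.27) = 1.436; z^3-coef -(0.8)(0.42) = -0.336.]
Remaining roots from the quadratic factor 1 + (-1.27) z + (0.42) z^2:
  Set 1 + (-1.27) z + (0.42) z^2 = 0, i.e. a z^2 + b z + c = 0 with a = 0.42, b = -1.27, c = 1.
  Discriminant D = b^2 - 4ac = (-1.27)^2 - 4*(0.42)*1 = 1.6129 - (1.68) = -0.0671.
  D < 0, so the roots are the complex-conjugate pair z = (-b +/- i sqrt(-D)) / (2a) = 1.5119 +/- 0.3084i.
  For a conjugate pair |z|^2 = z * conj(z) = (product of roots) = c/a = 1/(0.42) = 2.380952, so |z| = sqrt(2.380952) = 1.543 for both roots.
Moduli of all roots: 1.2500, 1.5430, 1.5430.
All moduli strictly greater than 1? Yes.
Verdict: Invertible.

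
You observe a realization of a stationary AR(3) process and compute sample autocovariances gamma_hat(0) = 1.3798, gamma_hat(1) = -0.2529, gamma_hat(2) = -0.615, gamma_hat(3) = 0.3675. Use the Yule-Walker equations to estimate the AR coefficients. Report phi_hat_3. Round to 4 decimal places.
\hat\phi_{3} = 0.0730

The Yule-Walker equations for an AR(p) process read, in matrix form,
  Gamma_p phi = r_p,   with   (Gamma_p)_{ij} = gamma(|i - j|),
                       (r_p)_i = gamma(i),   i,j = 1..p.
Substitute the sample gammas (Toeplitz matrix and right-hand side of size 3):
  Gamma_p = [[1.3798, -0.2529, -0.615], [-0.2529, 1.3798, -0.2529], [-0.615, -0.2529, 1.3798]]
  r_p     = [-0.2529, -0.615, 0.3675]
Written out (R1..R3):
  (R1) 1.3798 phi_1 - 0.2529 phi_2 - 0.615 phi_3 = -0.2529
  (R2) -0.2529 phi_1 + 1.3798 phi_2 - 0.2529 phi_3 = -0.615
  (R3) -0.615 phi_1 - 0.2529 phi_2 + 1.3798 phi_3 = 0.3675
Gaussian elimination:
  R2 <- R2 - (-0.2529/1.3798) R1 = R2 - (-0.183287) R1:  1.333447 phi_2 - 0.365622 phi_3 = -0.661353
  R3 <- R3 - (-0.615/1.3798) R1 = R3 - (-0.445717) R1:  -0.365622 phi_2 + 1.105684 phi_3 = 0.254778
  R3 <- R3 - (-0.365622/1.333447) R2 = R3 - (-0.274193) R2:  1.005433 phi_3 = 0.07344
Back-substitution:
  phi_hat_3 = 0.07344 / 1.005433 = 0.073043
  phi_hat_2 = (-0.661353 - (-0.365622)(0.073043)) / 1.333447 = -0.475945
  phi_hat_1 = (-0.2529 - (-0.2529)(-0.475945) - (-0.615)(0.073043)) / 1.3798 = -0.237966
So phi_hat = [-0.2380, -0.4759, 0.0730].
Therefore phi_hat_3 = 0.0730.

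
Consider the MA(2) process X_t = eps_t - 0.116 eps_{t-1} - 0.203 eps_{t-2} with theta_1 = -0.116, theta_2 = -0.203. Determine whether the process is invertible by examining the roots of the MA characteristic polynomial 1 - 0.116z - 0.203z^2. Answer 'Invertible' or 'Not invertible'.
\text{Invertible}

The MA(q) characteristic polynomial is P(z) = 1 - 0.116z - 0.203z^2.
Invertibility requires all roots to lie outside the unit circle, i.e. |z| > 1 for every root.
Set 1 + (-0.116) z + (-0.203) z^2 = 0, i.e. a z^2 + b z + c = 0 with a = -0.203, b = -0.116, c = 1.
Discriminant D = b^2 - 4ac = (-0.116)^2 - 4*(-0.203)*1 = 0.013456 - (-0.812) = 0.825456.
D >= 0, so the roots are real: z = (-b +/- sqrt(D)) / (2a) = (0.116 +/- 0.908546) / (-0.406).
  z_1 = (0.116 + 0.908546) / (-0.406) = -2.5235,   |z_1| = 2.5235.
  z_2 = (0.116 - 0.908546) / (-0.406) = 1.9521,   |z_2| = 1.9521.
Moduli of all roots: 2.5235, 1.9521.
All moduli strictly greater than 1? Yes.
Verdict: Invertible.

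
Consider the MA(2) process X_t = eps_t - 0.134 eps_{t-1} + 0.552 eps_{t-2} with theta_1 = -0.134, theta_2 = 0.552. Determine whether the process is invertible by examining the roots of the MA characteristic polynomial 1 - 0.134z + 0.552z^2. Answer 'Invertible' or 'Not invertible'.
\text{Invertible}

The MA(q) characteristic polynomial is P(z) = 1 - 0.134z + 0.552z^2.
Invertibility requires all roots to lie outside the unit circle, i.e. |z| > 1 for every root.
Set 1 + (-0.134) z + (0.552) z^2 = 0, i.e. a z^2 + b z + c = 0 with a = 0.552, b = -0.134, c = 1.
Discriminant D = b^2 - 4ac = (-0.134)^2 - 4*(0.552)*1 = 0.017956 - (2.208) = -2.190044.
D < 0, so the roots are the complex-conjugate pair z = (-b +/- i sqrt(-D)) / (2a) = 0.1214 +/- 1.3405i.
For a conjugate pair |z|^2 = z * conj(z) = (product of roots) = c/a = 1/(0.552) = 1.811594, so |z| = sqrt(1.811594) = 1.346 for both roots.
Moduli of all roots: 1.3460, 1.3460.
All moduli strictly greater than 1? Yes.
Verdict: Invertible.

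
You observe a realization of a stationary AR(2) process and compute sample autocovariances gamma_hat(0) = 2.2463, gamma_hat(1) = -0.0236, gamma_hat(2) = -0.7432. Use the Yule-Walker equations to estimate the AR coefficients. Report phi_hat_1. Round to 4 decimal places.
\hat\phi_{1} = -0.0140

The Yule-Walker equations for an AR(p) process read, in matrix form,
  Gamma_p phi = r_p,   with   (Gamma_p)_{ij} = gamma(|i - j|),
                       (r_p)_i = gamma(i),   i,j = 1..p.
Substitute the sample gammas (Toeplitz matrix and right-hand side of size 2):
  Gamma_p = [[2.2463, -0.0236], [-0.0236, 2.2463]]
  r_p     = [-0.0236, -0.7432]
Written out:
  2.2463 phi_1 - 0.0236 phi_2 = -0.0236
  -0.0236 phi_1 + 2.2463 phi_2 = -0.7432
Solve by Cramer's rule:
  det = gamma(0)^2 - gamma(1)^2 = (2.2463)^2 - (-0.0236)^2 = 5.04586369 - 0.00055696 = 5.04530673
  phi_hat_1 = [gamma(1) gamma(0) - gamma(1) gamma(2)] / det = [(-0.0236)(2.2463) - (-0.0236)(-0.7432)] / 5.04530673 = -0.0705522 / 5.04530673 = -0.014
  phi_hat_2 = [gamma(0) gamma(2) - gamma(1)^2] / det = [(2.2463)(-0.7432) - (-0.0236)^2] / 5.04530673 = -1.67000712 / 5.04530673 = -0.331
So phi_hat = [-0.0140, -0.3310].
Therefore phi_hat_1 = -0.0140.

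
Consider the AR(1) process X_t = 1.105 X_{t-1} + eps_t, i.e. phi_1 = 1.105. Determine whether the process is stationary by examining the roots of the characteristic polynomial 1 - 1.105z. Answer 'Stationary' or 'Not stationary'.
\text{Not stationary}

The AR(p) characteristic polynomial is P(z) = 1 - 1.105z.
Stationarity requires all roots to lie outside the unit circle, i.e. |z| > 1 for every root.
This is linear in z: 1 + (-1.105) z = 0  =>  z = -1/(-1.105) = 0.904977,  |z| = 0.904977.
Moduli of all roots: 0.9050.
All moduli strictly greater than 1? No.
Verdict: Not stationary.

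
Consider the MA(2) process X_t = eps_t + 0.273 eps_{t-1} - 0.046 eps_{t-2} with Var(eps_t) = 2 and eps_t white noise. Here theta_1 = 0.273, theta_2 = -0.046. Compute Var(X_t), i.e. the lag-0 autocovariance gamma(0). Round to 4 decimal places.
\gamma(0) = 2.1533

For an MA(q) process X_t = eps_t + sum_i theta_i eps_{t-i} with
Var(eps_t) = sigma^2, the variance is
  gamma(0) = sigma^2 * (1 + sum_i theta_i^2).
  sum_i theta_i^2 = (0.273)^2 + (-0.046)^2 = 0.074529 + 0.002116 = 0.076645.
  gamma(0) = 2 * (1 + 0.076645) = 2 * 1.076645 = 2.15329, which rounds to 2.1533.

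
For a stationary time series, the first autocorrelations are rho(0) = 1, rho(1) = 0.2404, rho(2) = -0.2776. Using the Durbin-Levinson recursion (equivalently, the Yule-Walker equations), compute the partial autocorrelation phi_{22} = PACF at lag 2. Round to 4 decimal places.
\phi_{22} = -0.3560

The PACF at lag k is phi_{kk}, the last component of the solution
to the Yule-Walker system G_k phi = r_k where
  (G_k)_{ij} = rho(|i - j|), (r_k)_i = rho(i), i,j = 1..k.
Equivalently, Durbin-Levinson gives phi_{kk} iteratively:
  phi_{11} = rho(1)
  phi_{kk} = [rho(k) - sum_{j=1..k-1} phi_{k-1,j} rho(k-j)]
            / [1 - sum_{j=1..k-1} phi_{k-1,j} rho(j)],
  phi_{k,j} = phi_{k-1,j} - phi_{kk} phi_{k-1,k-j},  j = 1..k-1.
Step k = 1:
  phi_11 = rho(1) = 0.2404.
Step k = 2:
  phi_22 = [rho(2) - phi_11 rho(1)] / [1 - phi_11 rho(1)] = [-0.2776 - (0.2404)(0.2404)] / [1 - (0.2404)(0.2404)]
         = -0.33539216 / 0.94220784 = -0.356.
Therefore phi_{22} = -0.3560.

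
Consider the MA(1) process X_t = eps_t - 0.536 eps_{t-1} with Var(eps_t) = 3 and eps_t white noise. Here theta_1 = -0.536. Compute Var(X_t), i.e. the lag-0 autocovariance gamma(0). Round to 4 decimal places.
\gamma(0) = 3.8619

For an MA(q) process X_t = eps_t + sum_i theta_i eps_{t-i} with
Var(eps_t) = sigma^2, the variance is
  gamma(0) = sigma^2 * (1 + sum_i theta_i^2).
  sum_i theta_i^2 = (-0.536)^2 = 0.287296.
  gamma(0) = 3 * (1 + 0.287296) = 3 * 1.287296 = 3.861888, which rounds to 3.8619.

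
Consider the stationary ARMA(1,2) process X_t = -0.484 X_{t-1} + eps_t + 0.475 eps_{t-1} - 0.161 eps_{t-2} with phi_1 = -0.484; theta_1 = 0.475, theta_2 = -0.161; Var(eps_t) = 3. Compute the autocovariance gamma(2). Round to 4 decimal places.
\gamma(2) = -0.4495

Multiply the model equation by X_{t-k} and take expectations. With theta_0 = psi_0 = 1 and psi_j the MA(infinity) weights, this gives
  gamma(k) - sum_i phi_i gamma(k-i) = c_k,
  c_k = sigma^2 * sum_{j=k..q} theta_j psi_{j-k}   (c_k = 0 for k > q),
using gamma(-m) = gamma(m).
psi-weights needed (psi_j = theta_j + sum_i phi_i psi_{j-i}):
  psi_1 = theta_1 + phi_1 = 0.475 + (-0.484) = -0.009
  psi_2 = theta_2 + phi_1 psi_1 = -0.161 + (-0.484)(-0.009) = -0.156644
Right-hand sides:
  c_0 = sigma^2 (1 + theta_1 psi_1 + theta_2 psi_2) = 3 * (1 + (0.475)(-0.009) + (-0.161)(-0.156644)) = 3 * 1.020945 = 3.062834
  c_1 = sigma^2 (theta_1 + theta_2 psi_1) = 3 * (0.475 + (-0.161)(-0.009)) = 1.429347
  c_2 = sigma^2 theta_2 = 3 * (-0.161) = -0.483
Equations for k = 0 and k = 1 (AR order 1):
  gamma(0) = phi_1 gamma(1) + c_0
  gamma(1) = phi_1 gamma(0) + c_1
Substituting the second into the first: gamma(0) (1 - phi_1^2) = c_0 + phi_1 c_1, so
  gamma(0) = (c_0 + phi_1 c_1) / (1 - phi_1^2) = (3.062834 + (-0.484)(1.429347)) / (1 - (-0.484)^2) = 2.37103 / 0.765744 = 3.096374.
  gamma(1) = phi_1 gamma(0) + c_1 = (-0.484)(3.096374) + (1.429347) = -0.069298.
For k = 2: gamma(2) = phi_1 gamma(1) + c_2
  = (-0.484)(-0.069298) + (-0.483) = -0.44946.
Therefore gamma(2) = -0.4495 (to 4 decimal places).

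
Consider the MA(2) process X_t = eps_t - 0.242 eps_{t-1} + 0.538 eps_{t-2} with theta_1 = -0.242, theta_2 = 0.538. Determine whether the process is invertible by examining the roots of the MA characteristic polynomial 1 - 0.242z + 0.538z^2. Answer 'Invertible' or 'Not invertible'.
\text{Invertible}

The MA(q) characteristic polynomial is P(z) = 1 - 0.242z + 0.538z^2.
Invertibility requires all roots to lie outside the unit circle, i.e. |z| > 1 for every root.
Set 1 + (-0.242) z + (0.538) z^2 = 0, i.e. a z^2 + b z + c = 0 with a = 0.538, b = -0.242, c = 1.
Discriminant D = b^2 - 4ac = (-0.242)^2 - 4*(0.538)*1 = 0.058564 - (2.152) = -2.093436.
D < 0, so the roots are the complex-conjugate pair z = (-b +/- i sqrt(-D)) / (2a) = 0.2249 +/- 1.3447i.
For a conjugate pair |z|^2 = z * conj(z) = (product of roots) = c/a = 1/(0.538) = 1.858736, so |z| = sqrt(1.858736) = 1.3634 for both roots.
Moduli of all roots: 1.3634, 1.3634.
All moduli strictly greater than 1? Yes.
Verdict: Invertible.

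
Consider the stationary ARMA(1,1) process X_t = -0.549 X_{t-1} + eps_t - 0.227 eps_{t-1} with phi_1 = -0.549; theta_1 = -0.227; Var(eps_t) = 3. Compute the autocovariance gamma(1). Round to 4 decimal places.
\gamma(1) = -3.7477

Multiply the model equation by X_{t-k} and take expectations. With theta_0 = psi_0 = 1 and psi_j the MA(infinity) weights, this gives
  gamma(k) - sum_i phi_i gamma(k-i) = c_k,
  c_k = sigma^2 * sum_{j=k..q} theta_j psi_{j-k}   (c_k = 0 for k > q),
using gamma(-m) = gamma(m).
psi-weights needed (psi_j = theta_j + sum_i phi_i psi_{j-i}):
  psi_1 = theta_1 + phi_1 = -0.227 + (-0.549) = -0.776
Right-hand sides:
  c_0 = sigma^2 (1 + theta_1 psi_1) = 3 * (1 + (-0.227)(-0.776)) = 3 * 1.176152 = 3.528456
  c_1 = sigma^2 theta_1 = 3 * (-0.227) = -0.681
  c_2 = 0
Equations for k = 0 and k = 1 (AR order 1):
  gamma(0) = phi_1 gamma(1) + c_0
  gamma(1) = phi_1 gamma(0) + c_1
Substituting the second into the first: gamma(0) (1 - phi_1^2) = c_0 + phi_1 c_1, so
  gamma(0) = (c_0 + phi_1 c_1) / (1 - phi_1^2) = (3.528456 + (-0.549)(-0.681)) / (1 - (-0.549)^2) = 3.902325 / 0.698599 = 5.58593.
  gamma(1) = phi_1 gamma(0) + c_1 = (-0.549)(5.58593) + (-0.681) = -3.747675.
Therefore gamma(1) = -3.7477 (to 4 decimal places).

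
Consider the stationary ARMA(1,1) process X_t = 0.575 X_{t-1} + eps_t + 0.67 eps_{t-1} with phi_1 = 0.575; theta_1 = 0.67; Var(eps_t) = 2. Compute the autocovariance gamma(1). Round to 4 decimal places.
\gamma(1) = 5.1530

Multiply the model equation by X_{t-k} and take expectations. With theta_0 = psi_0 = 1 and psi_j the MA(infinity) weights, this gives
  gamma(k) - sum_i phi_i gamma(k-i) = c_k,
  c_k = sigma^2 * sum_{j=k..q} theta_j psi_{j-k}   (c_k = 0 for k > q),
using gamma(-m) = gamma(m).
psi-weights needed (psi_j = theta_j + sum_i phi_i psi_{j-i}):
  psi_1 = theta_1 + phi_1 = 0.67 + (0.575) = 1.245
Right-hand sides:
  c_0 = sigma^2 (1 + theta_1 psi_1) = 2 * (1 + (0.67)(1.245)) = 2 * 1.83415 = 3.6683
  c_1 = sigma^2 theta_1 = 2 * (0.67) = 1.34
  c_2 = 0
Equations for k = 0 and k = 1 (AR order 1):
  gamma(0) = phi_1 gamma(1) + c_0
  gamma(1) = phi_1 gamma(0) + c_1
Substituting the second into the first: gamma(0) (1 - phi_1^2) = c_0 + phi_1 c_1, so
  gamma(0) = (c_0 + phi_1 c_1) / (1 - phi_1^2) = (3.6683 + (0.575)(1.34)) / (1 - (0.575)^2) = 4.4388 / 0.669375 = 6.631261.
  gamma(1) = phi_1 gamma(0) + c_1 = (0.575)(6.631261) + (1.34) = 5.152975.
Therefore gamma(1) = 5.1530 (to 4 decimal places).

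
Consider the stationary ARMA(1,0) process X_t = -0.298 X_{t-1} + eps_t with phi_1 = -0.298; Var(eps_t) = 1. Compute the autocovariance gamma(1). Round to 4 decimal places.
\gamma(1) = -0.3270

Multiply the model equation by X_{t-k} and take expectations. With theta_0 = psi_0 = 1 and psi_j the MA(infinity) weights, this gives
  gamma(k) - sum_i phi_i gamma(k-i) = c_k,
  c_k = sigma^2 * sum_{j=k..q} theta_j psi_{j-k}   (c_k = 0 for k > q),
using gamma(-m) = gamma(m).
Pure AR (q = 0): c_0 = sigma^2 = 1, c_k = 0 for k >= 1.
Equations for k = 0 and k = 1 (AR order 1):
  gamma(0) = phi_1 gamma(1) + c_0
  gamma(1) = phi_1 gamma(0) + c_1
Substituting the second into the first: gamma(0) (1 - phi_1^2) = c_0 + phi_1 c_1, so
  gamma(0) = c_0 / (1 - phi_1^2) = 1 / (1 - (-0.298)^2) = 1 / 0.911196 = 1.097459.
  gamma(1) = phi_1 gamma(0) = (-0.298)(1.097459) = -0.327043.
Therefore gamma(1) = -0.3270 (to 4 decimal places).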